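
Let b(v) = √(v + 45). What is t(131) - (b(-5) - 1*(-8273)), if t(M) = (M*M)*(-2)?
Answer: -42595 - 2*√10 ≈ -42601.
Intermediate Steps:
b(v) = √(45 + v)
t(M) = -2*M² (t(M) = M²*(-2) = -2*M²)
t(131) - (b(-5) - 1*(-8273)) = -2*131² - (√(45 - 5) - 1*(-8273)) = -2*17161 - (√40 + 8273) = -34322 - (2*√10 + 8273) = -34322 - (8273 + 2*√10) = -34322 + (-8273 - 2*√10) = -42595 - 2*√10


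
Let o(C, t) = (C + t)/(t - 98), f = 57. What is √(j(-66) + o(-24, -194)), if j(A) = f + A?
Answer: I*√175930/146 ≈ 2.8729*I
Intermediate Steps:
j(A) = 57 + A
o(C, t) = (C + t)/(-98 + t)
√(j(-66) + o(-24, -194)) = √((57 - 66) + (-24 - 194)/(-98 - 194)) = √(-9 - 218/(-292)) = √(-9 - 1/292*(-218)) = √(-9 + 109/146) = √(-1205/146) = I*√175930/146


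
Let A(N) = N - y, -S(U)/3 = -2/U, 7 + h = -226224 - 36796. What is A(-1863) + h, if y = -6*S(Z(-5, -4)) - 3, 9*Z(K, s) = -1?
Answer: -265211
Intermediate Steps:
Z(K, s) = -1/9 (Z(K, s) = (1/9)*(-1) = -1/9)
h = -263027 (h = -7 + (-226224 - 36796) = -7 - 263020 = -263027)
S(U) = 6/U (S(U) = -(-6)/U = 6/U)
y = 321 (y = -36/(-1/9) - 3 = -36*(-9) - 3 = -6*(-54) - 3 = 324 - 3 = 321)
A(N) = -321 + N (A(N) = N - 1*321 = N - 321 = -321 + N)
A(-1863) + h = (-321 - 1863) - 263027 = -2184 - 263027 = -265211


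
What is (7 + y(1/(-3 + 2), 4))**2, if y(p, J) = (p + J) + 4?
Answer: 196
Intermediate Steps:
y(p, J) = 4 + J + p (y(p, J) = (J + p) + 4 = 4 + J + p)
(7 + y(1/(-3 + 2), 4))**2 = (7 + (4 + 4 + 1/(-3 + 2)))**2 = (7 + (4 + 4 + 1/(-1)))**2 = (7 + (4 + 4 - 1))**2 = (7 + 7)**2 = 14**2 = 196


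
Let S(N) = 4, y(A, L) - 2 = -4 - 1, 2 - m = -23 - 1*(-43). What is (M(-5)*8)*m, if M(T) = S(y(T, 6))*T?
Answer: 2880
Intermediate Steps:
m = -18 (m = 2 - (-23 - 1*(-43)) = 2 - (-23 + 43) = 2 - 1*20 = 2 - 20 = -18)
y(A, L) = -3 (y(A, L) = 2 + (-4 - 1) = 2 - 5 = -3)
M(T) = 4*T
(M(-5)*8)*m = ((4*(-5))*8)*(-18) = -20*8*(-18) = -160*(-18) = 2880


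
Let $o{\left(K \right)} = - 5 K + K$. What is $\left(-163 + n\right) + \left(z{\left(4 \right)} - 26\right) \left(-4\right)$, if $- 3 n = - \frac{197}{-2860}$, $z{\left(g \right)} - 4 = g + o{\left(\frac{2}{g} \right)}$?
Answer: $- \frac{712337}{8580} \approx -83.023$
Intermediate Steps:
$o{\left(K \right)} = - 4 K$
$z{\left(g \right)} = 4 + g - \frac{8}{g}$ ($z{\left(g \right)} = 4 + \left(g - 4 \frac{2}{g}\right) = 4 + \left(g - \frac{8}{g}\right) = 4 + g - \frac{8}{g}$)
$n = - \frac{197}{8580}$ ($n = - \frac{\left(-197\right) \frac{1}{-2860}}{3} = - \frac{\left(-197\right) \left(- \frac{1}{2860}\right)}{3} = \left(- \frac{1}{3}\right) \frac{197}{2860} = - \frac{197}{8580} \approx -0.02296$)
$\left(-163 + n\right) + \left(z{\left(4 \right)} - 26\right) \left(-4\right) = \left(-163 - \frac{197}{8580}\right) + \left(\left(4 + 4 - \frac{8}{4}\right) - 26\right) \left(-4\right) = - \frac{1398737}{8580} + \left(\left(4 + 4 - 2\right) - 26\right) \left(-4\right) = - \frac{1398737}{8580} + \left(6 - 26\right) \left(-4\right) = - \frac{1398737}{8580} - -80 = - \frac{1398737}{8580} + 80 = - \frac{712337}{8580}$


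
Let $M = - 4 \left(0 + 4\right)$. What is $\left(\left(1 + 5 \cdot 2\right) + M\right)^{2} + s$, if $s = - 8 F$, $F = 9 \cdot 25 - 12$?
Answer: $-1679$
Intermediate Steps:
$F = 213$ ($F = 225 - 12 = 213$)
$s = -1704$ ($s = \left(-8\right) 213 = -1704$)
$M = -16$ ($M = \left(-4\right) 4 = -16$)
$\left(\left(1 + 5 \cdot 2\right) + M\right)^{2} + s = \left(\left(1 + 5 \cdot 2\right) - 16\right)^{2} - 1704 = \left(\left(1 + 10\right) - 16\right)^{2} - 1704 = \left(11 - 16\right)^{2} - 1704 = \left(-5\right)^{2} - 1704 = 25 - 1704 = -1679$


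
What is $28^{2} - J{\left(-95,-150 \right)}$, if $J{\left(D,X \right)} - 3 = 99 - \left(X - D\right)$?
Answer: $627$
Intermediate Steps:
$J{\left(D,X \right)} = 102 + D - X$ ($J{\left(D,X \right)} = 3 - \left(-99 + X - D\right) = 3 + \left(99 + \left(D - X\right)\right) = 3 + \left(99 + D - X\right) = 102 + D - X$)
$28^{2} - J{\left(-95,-150 \right)} = 28^{2} - \left(102 - 95 - -150\right) = 784 - \left(102 - 95 + 150\right) = 784 - 157 = 627$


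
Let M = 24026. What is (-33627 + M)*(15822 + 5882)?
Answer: -208380104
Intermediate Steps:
(-33627 + M)*(15822 + 5882) = (-33627 + 24026)*(15822 + 5882) = -9601*21704 = -208380104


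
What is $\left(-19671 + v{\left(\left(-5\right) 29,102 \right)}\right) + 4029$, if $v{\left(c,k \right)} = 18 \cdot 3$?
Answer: $-15588$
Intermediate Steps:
$v{\left(c,k \right)} = 54$
$\left(-19671 + v{\left(\left(-5\right) 29,102 \right)}\right) + 4029 = \left(-19671 + 54\right) + 4029 = -19617 + 4029 = -15588$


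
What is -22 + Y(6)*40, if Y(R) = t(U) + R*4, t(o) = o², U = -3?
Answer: 1298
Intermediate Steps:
Y(R) = 9 + 4*R (Y(R) = (-3)² + R*4 = 9 + 4*R)
-22 + Y(6)*40 = -22 + (9 + 4*6)*40 = -22 + (9 + 24)*40 = -22 + 33*40 = -22 + 1320 = 1298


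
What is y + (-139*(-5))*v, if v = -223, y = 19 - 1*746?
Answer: -155712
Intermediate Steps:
y = -727 (y = 19 - 746 = -727)
y + (-139*(-5))*v = -727 - 139*(-5)*(-223) = -727 + 695*(-223) = -727 - 154985 = -155712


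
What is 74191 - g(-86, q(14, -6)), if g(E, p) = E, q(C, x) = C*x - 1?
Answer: 74277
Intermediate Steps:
q(C, x) = -1 + C*x
74191 - g(-86, q(14, -6)) = 74191 - 1*(-86) = 74191 + 86 = 74277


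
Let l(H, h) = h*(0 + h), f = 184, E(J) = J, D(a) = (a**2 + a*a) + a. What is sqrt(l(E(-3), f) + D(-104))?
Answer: 2*sqrt(13846) ≈ 235.34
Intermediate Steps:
D(a) = a + 2*a**2 (D(a) = (a**2 + a**2) + a = 2*a**2 + a = a + 2*a**2)
l(H, h) = h**2 (l(H, h) = h*h = h**2)
sqrt(l(E(-3), f) + D(-104)) = sqrt(184**2 - 104*(1 + 2*(-104))) = sqrt(33856 - 104*(1 - 208)) = sqrt(33856 - 104*(-207)) = sqrt(33856 + 21528) = sqrt(55384) = 2*sqrt(13846)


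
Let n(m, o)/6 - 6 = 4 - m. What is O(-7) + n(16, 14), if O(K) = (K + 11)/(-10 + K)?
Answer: -616/17 ≈ -36.235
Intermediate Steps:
n(m, o) = 60 - 6*m (n(m, o) = 36 + 6*(4 - m) = 36 + (24 - 6*m) = 60 - 6*m)
O(K) = (11 + K)/(-10 + K)
O(-7) + n(16, 14) = (11 - 7)/(-10 - 7) + (60 - 6*16) = 4/(-17) + (60 - 96) = -1/17*4 - 36 = -4/17 - 36 = -616/17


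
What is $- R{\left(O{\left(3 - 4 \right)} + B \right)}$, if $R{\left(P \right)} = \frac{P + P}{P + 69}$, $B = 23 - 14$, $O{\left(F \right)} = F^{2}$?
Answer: $- \frac{20}{79} \approx -0.25316$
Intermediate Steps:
$B = 9$
$R{\left(P \right)} = \frac{2 P}{69 + P}$
$- R{\left(O{\left(3 - 4 \right)} + B \right)} = - \frac{2 \left(\left(3 - 4\right)^{2} + 9\right)}{69 + \left(\left(3 - 4\right)^{2} + 9\right)} = - \frac{2 \left(\left(-1\right)^{2} + 9\right)}{69 + \left(\left(-1\right)^{2} + 9\right)} = - \frac{2 \left(1 + 9\right)}{69 + \left(1 + 9\right)} = - \frac{2 \cdot 10}{69 + 10} = - \frac{2 \cdot 10}{79} = \left(-1\right) \frac{20}{79} = - \frac{20}{79}$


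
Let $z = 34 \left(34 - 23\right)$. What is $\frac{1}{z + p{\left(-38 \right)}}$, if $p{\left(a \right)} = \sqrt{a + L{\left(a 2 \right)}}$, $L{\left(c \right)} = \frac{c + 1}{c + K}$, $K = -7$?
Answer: $\frac{31042}{11612787} - \frac{i \sqrt{255557}}{11612787} \approx 0.0026731 - 4.3532 \cdot 10^{-5} i$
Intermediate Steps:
$L{\left(c \right)} = \frac{1 + c}{-7 + c}$ ($L{\left(c \right)} = \frac{c + 1}{c - 7} = \frac{1 + c}{-7 + c}$)
$p{\left(a \right)} = \sqrt{a + \frac{1 + 2 a}{-7 + 2 a}}$ ($p{\left(a \right)} = \sqrt{a + \frac{1 + a 2}{-7 + a 2}} = \sqrt{a + \frac{1 + 2 a}{-7 + 2 a}}$)
$z = 374$ ($z = 34 \cdot 11 = 374$)
$\frac{1}{z + p{\left(-38 \right)}} = \frac{1}{374 + \sqrt{\frac{1 - -190 + 2 \left(-38\right)^{2}}{-7 + 2 \left(-38\right)}}} = \frac{1}{374 + \sqrt{\frac{1 + 190 + 2 \cdot 1444}{-7 - 76}}} = \frac{1}{374 + \sqrt{\frac{1 + 190 + 2888}{-83}}} = \frac{1}{374 + \sqrt{\left(- \frac{1}{83}\right) 3079}} = \frac{1}{374 + \sqrt{- \frac{3079}{83}}} = \frac{1}{374 + \frac{i \sqrt{255557}}{83}}$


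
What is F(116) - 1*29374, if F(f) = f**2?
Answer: -15918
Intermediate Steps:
F(116) - 1*29374 = 116**2 - 1*29374 = 13456 - 29374 = -15918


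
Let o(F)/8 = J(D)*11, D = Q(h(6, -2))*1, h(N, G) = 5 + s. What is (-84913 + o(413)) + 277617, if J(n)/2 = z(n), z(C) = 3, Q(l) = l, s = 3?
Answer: 193232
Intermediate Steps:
h(N, G) = 8 (h(N, G) = 5 + 3 = 8)
D = 8 (D = 8*1 = 8)
J(n) = 6 (J(n) = 2*3 = 6)
o(F) = 528 (o(F) = 8*(6*11) = 8*66 = 528)
(-84913 + o(413)) + 277617 = (-84913 + 528) + 277617 = -84385 + 277617 = 193232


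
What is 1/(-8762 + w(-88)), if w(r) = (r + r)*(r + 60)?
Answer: -1/3834 ≈ -0.00026082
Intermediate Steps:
w(r) = 2*r*(60 + r) (w(r) = (2*r)*(60 + r) = 2*r*(60 + r))
1/(-8762 + w(-88)) = 1/(-8762 + 2*(-88)*(60 - 88)) = 1/(-8762 + 2*(-88)*(-28)) = 1/(-8762 + 4928) = 1/(-3834) = -1/3834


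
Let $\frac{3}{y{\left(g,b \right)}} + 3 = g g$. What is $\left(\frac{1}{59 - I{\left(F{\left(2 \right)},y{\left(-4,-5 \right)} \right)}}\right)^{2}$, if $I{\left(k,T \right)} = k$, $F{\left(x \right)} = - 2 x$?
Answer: $\frac{1}{3969} \approx 0.00025195$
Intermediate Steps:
$y{\left(g,b \right)} = \frac{3}{-3 + g^{2}}$ ($y{\left(g,b \right)} = \frac{3}{-3 + g g} = \frac{3}{-3 + g^{2}}$)
$\left(\frac{1}{59 - I{\left(F{\left(2 \right)},y{\left(-4,-5 \right)} \right)}}\right)^{2} = \left(\frac{1}{59 - \left(-2\right) 2}\right)^{2} = \left(\frac{1}{59 - -4}\right)^{2} = \left(\frac{1}{59 + 4}\right)^{2} = \left(\frac{1}{63}\right)^{2} = \frac{1}{3969}$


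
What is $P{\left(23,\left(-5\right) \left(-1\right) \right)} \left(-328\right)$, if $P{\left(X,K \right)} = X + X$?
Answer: $-15088$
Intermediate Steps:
$P{\left(X,K \right)} = 2 X$
$P{\left(23,\left(-5\right) \left(-1\right) \right)} \left(-328\right) = 2 \cdot 23 \left(-328\right) = 46 \left(-328\right) = -15088$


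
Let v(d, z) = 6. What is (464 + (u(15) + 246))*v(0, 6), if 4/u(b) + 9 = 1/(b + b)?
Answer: 1145220/269 ≈ 4257.3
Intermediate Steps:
u(b) = 4/(-9 + 1/(2*b)) (u(b) = 4/(-9 + 1/(b + b)) = 4/(-9 + 1/(2*b)))
(464 + (u(15) + 246))*v(0, 6) = (464 + (-8*15/(-1 + 18*15) + 246))*6 = (464 + (-8*15/(-1 + 270) + 246))*6 = (464 + (-8*15/269 + 246))*6 = (464 + (-8*15*1/269 + 246))*6 = (464 + (-120/269 + 246))*6 = (464 + 66054/269)*6 = (190870/269)*6 = 1145220/269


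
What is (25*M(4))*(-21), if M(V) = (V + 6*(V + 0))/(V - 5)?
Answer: 14700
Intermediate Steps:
M(V) = 7*V/(-5 + V) (M(V) = (V + 6*V)/(-5 + V) = (7*V)/(-5 + V) = 7*V/(-5 + V))
(25*M(4))*(-21) = (25*(7*4/(-5 + 4)))*(-21) = (25*(7*4/(-1)))*(-21) = (25*(7*4*(-1)))*(-21) = (25*(-28))*(-21) = -700*(-21) = 14700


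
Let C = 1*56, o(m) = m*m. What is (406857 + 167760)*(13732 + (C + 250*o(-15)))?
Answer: 40245025446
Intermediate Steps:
o(m) = m²
C = 56
(406857 + 167760)*(13732 + (C + 250*o(-15))) = (406857 + 167760)*(13732 + (56 + 250*(-15)²)) = 574617*(13732 + (56 + 250*225)) = 574617*(13732 + (56 + 56250)) = 574617*(13732 + 56306) = 574617*70038 = 40245025446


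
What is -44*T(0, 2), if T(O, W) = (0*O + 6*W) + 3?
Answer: -660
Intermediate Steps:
T(O, W) = 3 + 6*W (T(O, W) = (0 + 6*W) + 3 = 6*W + 3 = 3 + 6*W)
-44*T(0, 2) = -44*(3 + 6*2) = -44*(3 + 12) = -44*15 = -660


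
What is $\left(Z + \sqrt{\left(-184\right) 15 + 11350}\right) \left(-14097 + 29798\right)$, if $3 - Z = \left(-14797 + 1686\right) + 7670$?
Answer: $85476244 + 15701 \sqrt{8590} \approx 8.6931 \cdot 10^{7}$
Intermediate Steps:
$Z = 5444$ ($Z = 3 - \left(\left(-14797 + 1686\right) + 7670\right) = 3 - \left(-13111 + 7670\right) = 3 - -5441 = 3 + 5441 = 5444$)
$\left(Z + \sqrt{\left(-184\right) 15 + 11350}\right) \left(-14097 + 29798\right) = \left(5444 + \sqrt{\left(-184\right) 15 + 11350}\right) \left(-14097 + 29798\right) = \left(5444 + \sqrt{-2760 + 11350}\right) 15701 = \left(5444 + \sqrt{8590}\right) 15701 = 85476244 + 15701 \sqrt{8590}$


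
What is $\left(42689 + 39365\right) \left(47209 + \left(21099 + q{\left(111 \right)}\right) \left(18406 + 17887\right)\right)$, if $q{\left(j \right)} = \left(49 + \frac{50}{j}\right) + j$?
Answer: $\frac{7027877944058524}{111} \approx 6.3314 \cdot 10^{13}$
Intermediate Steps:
$q{\left(j \right)} = 49 + j + \frac{50}{j}$
$\left(42689 + 39365\right) \left(47209 + \left(21099 + q{\left(111 \right)}\right) \left(18406 + 17887\right)\right) = \left(42689 + 39365\right) \left(47209 + \left(21099 + \left(49 + 111 + \frac{50}{111}\right)\right) \left(18406 + 17887\right)\right) = 82054 \left(47209 + \left(21099 + \left(49 + 111 + 50 \cdot \frac{1}{111}\right)\right) 36293\right) = 82054 \left(47209 + \left(21099 + \left(49 + 111 + \frac{50}{111}\right)\right) 36293\right) = 82054 \left(47209 + \left(21099 + \frac{17810}{111}\right) 36293\right) = 82054 \left(47209 + \frac{2359799}{111} \cdot 36293\right) = 82054 \left(47209 + \frac{85644185107}{111}\right) = 82054 \cdot \frac{85649425306}{111} = \frac{7027877944058524}{111}$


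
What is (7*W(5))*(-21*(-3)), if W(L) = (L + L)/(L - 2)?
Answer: 1470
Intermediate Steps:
W(L) = 2*L/(-2 + L) (W(L) = (2*L)/(-2 + L) = 2*L/(-2 + L))
(7*W(5))*(-21*(-3)) = (7*(2*5/(-2 + 5)))*(-21*(-3)) = (7*(2*5/3))*63 = (7*(2*5*(⅓)))*63 = (7*(10/3))*63 = (70/3)*63 = 1470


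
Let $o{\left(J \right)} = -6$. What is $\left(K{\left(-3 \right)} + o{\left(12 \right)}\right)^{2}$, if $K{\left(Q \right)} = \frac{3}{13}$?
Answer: $\frac{5625}{169} \approx 33.284$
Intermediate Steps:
$K{\left(Q \right)} = \frac{3}{13}$ ($K{\left(Q \right)} = 3 \cdot \frac{1}{13} = \frac{3}{13}$)
$\left(K{\left(-3 \right)} + o{\left(12 \right)}\right)^{2} = \left(\frac{3}{13} - 6\right)^{2} = \left(- \frac{75}{13}\right)^{2} = \frac{5625}{169}$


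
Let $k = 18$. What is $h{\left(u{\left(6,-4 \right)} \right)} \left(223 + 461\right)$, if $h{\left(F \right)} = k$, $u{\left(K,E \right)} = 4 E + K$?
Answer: $12312$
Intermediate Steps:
$u{\left(K,E \right)} = K + 4 E$
$h{\left(F \right)} = 18$
$h{\left(u{\left(6,-4 \right)} \right)} \left(223 + 461\right) = 18 \left(223 + 461\right) = 18 \cdot 684 = 12312$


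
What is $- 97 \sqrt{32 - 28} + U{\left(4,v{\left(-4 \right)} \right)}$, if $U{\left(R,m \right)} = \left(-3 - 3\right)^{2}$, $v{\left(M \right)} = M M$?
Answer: $-158$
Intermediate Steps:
$v{\left(M \right)} = M^{2}$
$U{\left(R,m \right)} = 36$ ($U{\left(R,m \right)} = \left(-6\right)^{2} = 36$)
$- 97 \sqrt{32 - 28} + U{\left(4,v{\left(-4 \right)} \right)} = - 97 \sqrt{32 - 28} + 36 = - 97 \sqrt{4} + 36 = \left(-97\right) 2 + 36 = -194 + 36 = -158$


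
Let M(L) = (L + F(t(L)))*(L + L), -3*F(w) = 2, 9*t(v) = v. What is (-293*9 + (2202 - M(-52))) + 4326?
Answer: -4759/3 ≈ -1586.3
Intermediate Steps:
t(v) = v/9
F(w) = -⅔ (F(w) = -⅓*2 = -⅔)
M(L) = 2*L*(-⅔ + L) (M(L) = (L - ⅔)*(L + L) = (-⅔ + L)*(2*L) = 2*L*(-⅔ + L))
(-293*9 + (2202 - M(-52))) + 4326 = (-293*9 + (2202 - 2*(-52)*(-2 + 3*(-52))/3)) + 4326 = (-2637 + (2202 - 2*(-52)*(-2 - 156)/3)) + 4326 = (-2637 + (2202 - 2*(-52)*(-158)/3)) + 4326 = (-2637 + (2202 - 1*16432/3)) + 4326 = (-2637 + (2202 - 16432/3)) + 4326 = (-2637 - 9826/3) + 4326 = -17737/3 + 4326 = -4759/3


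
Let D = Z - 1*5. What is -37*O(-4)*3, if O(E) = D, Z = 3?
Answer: 222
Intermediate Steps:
D = -2 (D = 3 - 1*5 = 3 - 5 = -2)
O(E) = -2
-37*O(-4)*3 = -37*(-2)*3 = 74*3 = 222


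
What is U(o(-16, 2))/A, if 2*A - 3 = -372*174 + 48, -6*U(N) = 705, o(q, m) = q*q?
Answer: 235/64677 ≈ 0.0036334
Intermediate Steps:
o(q, m) = q²
U(N) = -235/2 (U(N) = -⅙*705 = -235/2)
A = -64677/2 (A = 3/2 + (-372*174 + 48)/2 = 3/2 + (-64728 + 48)/2 = 3/2 + (½)*(-64680) = 3/2 - 32340 = -64677/2 ≈ -32339.)
U(o(-16, 2))/A = -235/(2*(-64677/2)) = -235/2*(-2/64677) = 235/64677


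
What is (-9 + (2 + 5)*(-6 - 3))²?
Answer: 5184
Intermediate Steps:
(-9 + (2 + 5)*(-6 - 3))² = (-9 + 7*(-9))² = (-9 - 63)² = (-72)² = 5184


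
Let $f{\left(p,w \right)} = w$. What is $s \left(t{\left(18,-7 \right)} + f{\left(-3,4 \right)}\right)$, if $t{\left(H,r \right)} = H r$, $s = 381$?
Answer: $-46482$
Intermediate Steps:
$s \left(t{\left(18,-7 \right)} + f{\left(-3,4 \right)}\right) = 381 \left(18 \left(-7\right) + 4\right) = 381 \left(-126 + 4\right) = 381 \left(-122\right) = -46482$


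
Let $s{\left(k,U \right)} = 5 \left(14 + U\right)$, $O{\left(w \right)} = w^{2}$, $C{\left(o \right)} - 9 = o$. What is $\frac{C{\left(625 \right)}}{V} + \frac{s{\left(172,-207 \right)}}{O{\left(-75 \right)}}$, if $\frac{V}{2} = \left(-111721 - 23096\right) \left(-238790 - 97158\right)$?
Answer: $- \frac{2913753145321}{16984313068500} \approx -0.17156$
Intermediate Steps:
$V = 90583003032$ ($V = 2 \left(-111721 - 23096\right) \left(-238790 - 97158\right) = 2 \left(\left(-134817\right) \left(-335948\right)\right) = 2 \cdot 45291501516 = 90583003032$)
$C{\left(o \right)} = 9 + o$
$s{\left(k,U \right)} = 70 + 5 U$
$\frac{C{\left(625 \right)}}{V} + \frac{s{\left(172,-207 \right)}}{O{\left(-75 \right)}} = \frac{9 + 625}{90583003032} + \frac{70 + 5 \left(-207\right)}{\left(-75\right)^{2}} = 634 \cdot \frac{1}{90583003032} + \frac{70 - 1035}{5625} = \frac{317}{45291501516} - \frac{193}{1125} = - \frac{2913753145321}{16984313068500}$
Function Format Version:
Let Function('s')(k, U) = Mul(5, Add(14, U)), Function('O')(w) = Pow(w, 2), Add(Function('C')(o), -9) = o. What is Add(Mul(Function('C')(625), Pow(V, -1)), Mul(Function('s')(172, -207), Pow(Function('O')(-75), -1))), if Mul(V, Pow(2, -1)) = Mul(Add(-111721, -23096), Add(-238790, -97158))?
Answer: Rational(-2913753145321, 16984313068500) ≈ -0.17156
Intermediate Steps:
V = 90583003032 (V = Mul(2, Mul(Add(-111721, -23096), Add(-238790, -97158))) = Mul(2, Mul(-134817, -335948)) = Mul(2, 45291501516) = 90583003032)
Function('C')(o) = Add(9, o)
Function('s')(k, U) = Add(70, Mul(5, U))
Add(Mul(Function('C')(625), Pow(V, -1)), Mul(Function('s')(172, -207), Pow(Function('O')(-75), -1))) = Add(Mul(Add(9, 625), Pow(90583003032, -1)), Mul(Add(70, Mul(5, -207)), Pow(Pow(-75, 2), -1))) = Add(Mul(634, Rational(1, 90583003032)), Mul(Add(70, -1035), Pow(5625, -1))) = Add(Rational(317, 45291501516), Mul(-965, Rational(1, 5625))) = Add(Rational(317, 45291501516), Rational(-193, 1125)) = Rational(-2913753145321, 16984313068500)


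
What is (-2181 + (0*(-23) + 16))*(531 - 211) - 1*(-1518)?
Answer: -691282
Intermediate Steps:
(-2181 + (0*(-23) + 16))*(531 - 211) - 1*(-1518) = (-2181 + (0 + 16))*320 + 1518 = (-2181 + 16)*320 + 1518 = -2165*320 + 1518 = -692800 + 1518 = -691282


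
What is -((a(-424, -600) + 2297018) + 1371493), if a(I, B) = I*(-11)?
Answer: -3673175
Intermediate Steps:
a(I, B) = -11*I
-((a(-424, -600) + 2297018) + 1371493) = -((-11*(-424) + 2297018) + 1371493) = -((4664 + 2297018) + 1371493) = -(2301682 + 1371493) = -1*3673175 = -3673175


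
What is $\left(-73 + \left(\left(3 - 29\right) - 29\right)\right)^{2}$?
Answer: $16384$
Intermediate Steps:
$\left(-73 + \left(\left(3 - 29\right) - 29\right)\right)^{2} = \left(-73 - 55\right)^{2} = \left(-128\right)^{2} = 16384$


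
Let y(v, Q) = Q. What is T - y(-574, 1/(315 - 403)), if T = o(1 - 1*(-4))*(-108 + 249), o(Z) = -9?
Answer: -111671/88 ≈ -1269.0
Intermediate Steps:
T = -1269 (T = -9*(-108 + 249) = -9*141 = -1269)
T - y(-574, 1/(315 - 403)) = -1269 - 1/(315 - 403) = -1269 - 1/(-88) = -1269 - 1*(-1/88) = -1269 + 1/88 = -111671/88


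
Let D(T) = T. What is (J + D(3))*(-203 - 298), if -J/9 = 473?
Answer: 2131254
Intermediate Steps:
J = -4257 (J = -9*473 = -4257)
(J + D(3))*(-203 - 298) = (-4257 + 3)*(-203 - 298) = -4254*(-501) = 2131254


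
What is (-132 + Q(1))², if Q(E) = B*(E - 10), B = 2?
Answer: 22500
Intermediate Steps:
Q(E) = -20 + 2*E (Q(E) = 2*(E - 10) = 2*(-10 + E) = -20 + 2*E)
(-132 + Q(1))² = (-132 + (-20 + 2*1))² = (-132 + (-20 + 2))² = (-132 - 18)² = (-150)² = 22500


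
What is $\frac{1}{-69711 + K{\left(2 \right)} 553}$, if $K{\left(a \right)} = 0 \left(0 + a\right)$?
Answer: $- \frac{1}{69711} \approx -1.4345 \cdot 10^{-5}$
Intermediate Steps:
$K{\left(a \right)} = 0$ ($K{\left(a \right)} = 0 a = 0$)
$\frac{1}{-69711 + K{\left(2 \right)} 553} = \frac{1}{-69711 + 0 \cdot 553} = \frac{1}{-69711 + 0} = \frac{1}{-69711} = - \frac{1}{69711}$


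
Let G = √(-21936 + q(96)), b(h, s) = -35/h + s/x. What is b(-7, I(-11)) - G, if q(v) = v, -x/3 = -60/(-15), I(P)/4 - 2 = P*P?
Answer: -36 - 4*I*√1365 ≈ -36.0 - 147.78*I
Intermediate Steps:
I(P) = 8 + 4*P² (I(P) = 8 + 4*(P*P) = 8 + 4*P²)
x = -12 (x = -(-180)/(-15) = -(-180)*(-1)/15 = -3*4 = -12)
b(h, s) = -35/h - s/12 (b(h, s) = -35/h + s/(-12) = -35/h + s*(-1/12) = -35/h - s/12)
G = 4*I*√1365 (G = √(-21936 + 96) = √(-21840) = 4*I*√1365 ≈ 147.78*I)
b(-7, I(-11)) - G = (-35/(-7) - (8 + 4*(-11)²)/12) - 4*I*√1365 = (-35*(-⅐) - (8 + 4*121)/12) - 4*I*√1365 = (5 - (8 + 484)/12) - 4*I*√1365 = (5 - 1/12*492) - 4*I*√1365 = (5 - 41) - 4*I*√1365 = -36 - 4*I*√1365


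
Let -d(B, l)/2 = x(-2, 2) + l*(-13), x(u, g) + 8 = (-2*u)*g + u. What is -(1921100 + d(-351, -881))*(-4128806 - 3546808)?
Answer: 14569835143572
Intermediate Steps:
x(u, g) = -8 + u - 2*g*u (x(u, g) = -8 + ((-2*u)*g + u) = -8 + (-2*g*u + u) = -8 + (u - 2*g*u) = -8 + u - 2*g*u)
d(B, l) = 4 + 26*l (d(B, l) = -2*((-8 - 2 - 2*2*(-2)) + l*(-13)) = -2*((-8 - 2 + 8) - 13*l) = -2*(-2 - 13*l) = 4 + 26*l)
-(1921100 + d(-351, -881))*(-4128806 - 3546808) = -(1921100 + (4 + 26*(-881)))*(-4128806 - 3546808) = -(1921100 + (4 - 22906))*(-7675614) = -(1921100 - 22902)*(-7675614) = -1898198*(-7675614) = -1*(-14569835143572) = 14569835143572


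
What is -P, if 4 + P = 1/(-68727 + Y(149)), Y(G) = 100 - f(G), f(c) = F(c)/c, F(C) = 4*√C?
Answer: 2806970642243/701740104205 - 4*√149/701740104205 ≈ 4.0000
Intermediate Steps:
f(c) = 4/√c (f(c) = (4*√c)/c = 4/√c)
Y(G) = 100 - 4/√G
P = -4 + 1/(-68627 - 4*√149/149) (P = -4 + 1/(-68727 + (100 - 4*√149/149)) = -4 + 1/(-68627 - 4*√149/149) ≈ -4.0000)
-P = -(-2806970642243/701740104205 + 4*√149/701740104205) = 2806970642243/701740104205 - 4*√149/701740104205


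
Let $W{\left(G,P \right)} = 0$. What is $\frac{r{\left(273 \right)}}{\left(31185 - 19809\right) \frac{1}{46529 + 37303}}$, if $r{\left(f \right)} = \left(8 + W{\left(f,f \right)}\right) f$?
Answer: $\frac{1271452}{79} \approx 16094.0$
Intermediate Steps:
$r{\left(f \right)} = 8 f$ ($r{\left(f \right)} = \left(8 + 0\right) f = 8 f$)
$\frac{r{\left(273 \right)}}{\left(31185 - 19809\right) \frac{1}{46529 + 37303}} = \frac{8 \cdot 273}{\left(31185 - 19809\right) \frac{1}{46529 + 37303}} = \frac{2184}{11376 \cdot \frac{1}{83832}} = \frac{2184}{\frac{474}{3493}} = 2184 \cdot \frac{3493}{474} = \frac{1271452}{79}$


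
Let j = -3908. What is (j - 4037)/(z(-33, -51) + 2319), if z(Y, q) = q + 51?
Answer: -7945/2319 ≈ -3.4260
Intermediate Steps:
z(Y, q) = 51 + q
(j - 4037)/(z(-33, -51) + 2319) = (-3908 - 4037)/((51 - 51) + 2319) = -7945/(0 + 2319) = -7945/2319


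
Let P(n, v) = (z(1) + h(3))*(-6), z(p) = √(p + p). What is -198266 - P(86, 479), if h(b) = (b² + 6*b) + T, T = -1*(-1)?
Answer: -198098 + 6*√2 ≈ -1.9809e+5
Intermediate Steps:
T = 1
z(p) = √2*√p (z(p) = √(2*p) = √2*√p)
h(b) = 1 + b² + 6*b (h(b) = (b² + 6*b) + 1 = 1 + b² + 6*b)
P(n, v) = -168 - 6*√2 (P(n, v) = (√2*√1 + (1 + 3² + 6*3))*(-6) = (√2*1 + (1 + 9 + 18))*(-6) = (√2 + 28)*(-6) = (28 + √2)*(-6) = -168 - 6*√2)
-198266 - P(86, 479) = -198266 - (-168 - 6*√2) = -198266 + (168 + 6*√2) = -198098 + 6*√2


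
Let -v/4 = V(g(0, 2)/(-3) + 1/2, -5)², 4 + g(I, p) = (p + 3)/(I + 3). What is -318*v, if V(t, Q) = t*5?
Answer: 1401850/27 ≈ 51920.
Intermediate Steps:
g(I, p) = -4 + (3 + p)/(3 + I) (g(I, p) = -4 + (p + 3)/(I + 3) = -4 + (3 + p)/(3 + I))
V(t, Q) = 5*t
v = -13225/81 (v = -4*25*(((-9 + 2 - 4*0)/(3 + 0))/(-3) + 1/2)² = -4*25*(((-9 + 2 + 0)/3)*(-⅓) + 1*(½))² = -4*25*(((⅓)*(-7))*(-⅓) + ½)² = -4*25*(-7/3*(-⅓) + ½)² = -4*25*(7/9 + ½)² = -4*(5*(23/18))² = -4*(115/18)² = -4*13225/324 = -13225/81 ≈ -163.27)
-318*v = -318*(-13225/81) = 1401850/27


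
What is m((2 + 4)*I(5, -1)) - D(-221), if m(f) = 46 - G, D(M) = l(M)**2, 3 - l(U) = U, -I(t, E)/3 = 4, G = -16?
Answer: -50114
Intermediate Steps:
I(t, E) = -12 (I(t, E) = -3*4 = -12)
l(U) = 3 - U
D(M) = (3 - M)**2
m(f) = 62 (m(f) = 46 - 1*(-16) = 46 + 16 = 62)
m((2 + 4)*I(5, -1)) - D(-221) = 62 - (-3 - 221)**2 = 62 - 1*(-224)**2 = 62 - 1*50176 = 62 - 50176 = -50114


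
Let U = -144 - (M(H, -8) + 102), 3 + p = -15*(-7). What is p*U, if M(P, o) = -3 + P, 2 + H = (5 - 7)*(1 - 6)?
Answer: -25602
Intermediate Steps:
p = 102 (p = -3 - 15*(-7) = -3 + 105 = 102)
H = 8 (H = -2 + (5 - 7)*(1 - 6) = -2 - 2*(-5) = -2 + 10 = 8)
U = -251 (U = -144 - ((-3 + 8) + 102) = -144 - (5 + 102) = -144 - 1*107 = -144 - 107 = -251)
p*U = 102*(-251) = -25602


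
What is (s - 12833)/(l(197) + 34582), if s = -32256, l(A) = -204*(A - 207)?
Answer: -45089/36622 ≈ -1.2312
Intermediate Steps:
l(A) = 42228 - 204*A (l(A) = -204*(-207 + A) = 42228 - 204*A)
(s - 12833)/(l(197) + 34582) = (-32256 - 12833)/((42228 - 204*197) + 34582) = -45089/((42228 - 40188) + 34582) = -45089/(2040 + 34582) = -45089/36622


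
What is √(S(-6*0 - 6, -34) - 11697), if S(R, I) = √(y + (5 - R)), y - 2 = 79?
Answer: √(-11697 + 2*√23) ≈ 108.11*I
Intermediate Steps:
y = 81 (y = 2 + 79 = 81)
S(R, I) = √(86 - R) (S(R, I) = √(81 + (5 - R)) = √(86 - R))
√(S(-6*0 - 6, -34) - 11697) = √(√(86 - (-6*0 - 6)) - 11697) = √(√(86 - (0 - 6)) - 11697) = √(√(86 - 1*(-6)) - 11697) = √(√(86 + 6) - 11697) = √(√92 - 11697) = √(2*√23 - 11697) = √(-11697 + 2*√23)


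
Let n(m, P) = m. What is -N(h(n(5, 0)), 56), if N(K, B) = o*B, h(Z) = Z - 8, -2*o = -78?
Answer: -2184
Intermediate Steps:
o = 39 (o = -½*(-78) = 39)
h(Z) = -8 + Z
N(K, B) = 39*B
-N(h(n(5, 0)), 56) = -39*56 = -1*2184 = -2184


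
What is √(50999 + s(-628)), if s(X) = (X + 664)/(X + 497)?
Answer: √875189123/131 ≈ 225.83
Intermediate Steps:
s(X) = (664 + X)/(497 + X)
√(50999 + s(-628)) = √(50999 + (664 - 628)/(497 - 628)) = √(50999 + 36/(-131)) = √(50999 - 1/131*36) = √(50999 - 36/131) = √(6680833/131) = √875189123/131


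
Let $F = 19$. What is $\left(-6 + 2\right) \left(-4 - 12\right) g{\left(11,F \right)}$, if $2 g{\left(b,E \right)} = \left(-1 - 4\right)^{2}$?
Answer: $800$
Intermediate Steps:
$g{\left(b,E \right)} = \frac{25}{2}$ ($g{\left(b,E \right)} = \frac{\left(-1 - 4\right)^{2}}{2} = \frac{\left(-5\right)^{2}}{2} = \frac{1}{2} \cdot 25 = \frac{25}{2}$)
$\left(-6 + 2\right) \left(-4 - 12\right) g{\left(11,F \right)} = \left(-6 + 2\right) \left(-4 - 12\right) \frac{25}{2} = \left(-4\right) \left(-16\right) \frac{25}{2} = 64 \cdot \frac{25}{2} = 800$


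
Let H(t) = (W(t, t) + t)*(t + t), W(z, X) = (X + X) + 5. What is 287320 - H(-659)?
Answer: -2311776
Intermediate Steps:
W(z, X) = 5 + 2*X (W(z, X) = 2*X + 5 = 5 + 2*X)
H(t) = 2*t*(5 + 3*t) (H(t) = ((5 + 2*t) + t)*(t + t) = (5 + 3*t)*(2*t) = 2*t*(5 + 3*t))
287320 - H(-659) = 287320 - 2*(-659)*(5 + 3*(-659)) = 287320 - 2*(-659)*(5 - 1977) = 287320 - 2*(-659)*(-1972) = 287320 - 1*2599096 = 287320 - 2599096 = -2311776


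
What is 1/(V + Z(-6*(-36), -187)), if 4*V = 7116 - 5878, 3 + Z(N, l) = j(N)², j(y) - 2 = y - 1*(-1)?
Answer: 2/96535 ≈ 2.0718e-5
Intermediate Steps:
j(y) = 3 + y (j(y) = 2 + (y - 1*(-1)) = 2 + (y + 1) = 2 + (1 + y) = 3 + y)
Z(N, l) = -3 + (3 + N)²
V = 619/2 (V = (7116 - 5878)/4 = (¼)*1238 = 619/2 ≈ 309.50)
1/(V + Z(-6*(-36), -187)) = 1/(619/2 + (-3 + (3 - 6*(-36))²)) = 1/(619/2 + (-3 + (3 + 216)²)) = 1/(619/2 + (-3 + 219²)) = 1/(619/2 + (-3 + 47961)) = 1/(619/2 + 47958) = 1/(96535/2) = 2/96535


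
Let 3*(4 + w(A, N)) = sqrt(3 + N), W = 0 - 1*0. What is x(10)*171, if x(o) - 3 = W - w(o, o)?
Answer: 1197 - 57*sqrt(13) ≈ 991.48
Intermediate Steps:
W = 0 (W = 0 + 0 = 0)
w(A, N) = -4 + sqrt(3 + N)/3
x(o) = 7 - sqrt(3 + o)/3 (x(o) = 3 + (0 - (-4 + sqrt(3 + o)/3)) = 3 + (0 + (4 - sqrt(3 + o)/3)) = 3 + (4 - sqrt(3 + o)/3) = 7 - sqrt(3 + o)/3)
x(10)*171 = (7 - sqrt(3 + 10)/3)*171 = (7 - sqrt(13)/3)*171 = 1197 - 57*sqrt(13)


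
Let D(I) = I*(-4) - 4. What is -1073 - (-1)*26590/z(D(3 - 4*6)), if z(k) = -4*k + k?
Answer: -28411/24 ≈ -1183.8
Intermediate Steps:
D(I) = -4 - 4*I (D(I) = -4*I - 4 = -4 - 4*I)
z(k) = -3*k
-1073 - (-1)*26590/z(D(3 - 4*6)) = -1073 - (-1)*26590/((-3*(-4 - 4*(3 - 4*6)))) = -1073 - (-1)*26590/((-3*(-4 - 4*(3 - 24)))) = -1073 - (-1)*26590/((-3*(-4 - 4*(-21)))) = -1073 - (-1)*26590/((-3*(-4 + 84))) = -1073 - (-1)*26590/((-3*80)) = -1073 - (-1)*26590/(-240) = -1073 - (-1)*26590*(-1/240) = -1073 - (-1)*(-2659)/24 = -1073 - 1*2659/24 = -1073 - 2659/24 = -28411/24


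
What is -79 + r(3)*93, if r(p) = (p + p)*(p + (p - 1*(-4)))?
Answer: 5501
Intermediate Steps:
r(p) = 2*p*(4 + 2*p) (r(p) = (2*p)*(p + (p + 4)) = (2*p)*(p + (4 + p)) = (2*p)*(4 + 2*p) = 2*p*(4 + 2*p))
-79 + r(3)*93 = -79 + (4*3*(2 + 3))*93 = -79 + (4*3*5)*93 = -79 + 60*93 = -79 + 5580 = 5501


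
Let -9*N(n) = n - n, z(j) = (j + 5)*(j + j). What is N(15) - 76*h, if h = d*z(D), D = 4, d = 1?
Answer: -5472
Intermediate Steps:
z(j) = 2*j*(5 + j) (z(j) = (5 + j)*(2*j) = 2*j*(5 + j))
N(n) = 0 (N(n) = -(n - n)/9 = -1/9*0 = 0)
h = 72 (h = 1*(2*4*(5 + 4)) = 1*(2*4*9) = 1*72 = 72)
N(15) - 76*h = 0 - 76*72 = 0 - 5472 = -5472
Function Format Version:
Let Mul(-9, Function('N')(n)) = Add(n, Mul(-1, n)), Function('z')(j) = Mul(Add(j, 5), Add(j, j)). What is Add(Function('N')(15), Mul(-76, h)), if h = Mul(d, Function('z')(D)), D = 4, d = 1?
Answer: -5472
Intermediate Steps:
Function('z')(j) = Mul(2, j, Add(5, j)) (Function('z')(j) = Mul(Add(5, j), Mul(2, j)) = Mul(2, j, Add(5, j)))
Function('N')(n) = 0 (Function('N')(n) = Mul(Rational(-1, 9), Add(n, Mul(-1, n))) = Mul(Rational(-1, 9), 0) = 0)
h = 72 (h = Mul(1, Mul(2, 4, Add(5, 4))) = Mul(1, Mul(2, 4, 9)) = Mul(1, 72) = 72)
Add(Function('N')(15), Mul(-76, h)) = Add(0, Mul(-76, 72)) = Add(0, -5472) = -5472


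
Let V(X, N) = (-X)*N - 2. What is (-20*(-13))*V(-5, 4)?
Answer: 4680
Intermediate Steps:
V(X, N) = -2 - N*X (V(X, N) = -N*X - 2 = -2 - N*X)
(-20*(-13))*V(-5, 4) = (-20*(-13))*(-2 - 1*4*(-5)) = 260*(-2 + 20) = 260*18 = 4680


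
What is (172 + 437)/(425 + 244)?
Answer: 203/223 ≈ 0.91031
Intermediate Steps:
(172 + 437)/(425 + 244) = 609/669 = 609*(1/669) = 203/223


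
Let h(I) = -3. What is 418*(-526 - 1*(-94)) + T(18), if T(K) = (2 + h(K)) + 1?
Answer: -180576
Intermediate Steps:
T(K) = 0 (T(K) = (2 - 3) + 1 = -1 + 1 = 0)
418*(-526 - 1*(-94)) + T(18) = 418*(-526 - 1*(-94)) + 0 = 418*(-526 + 94) + 0 = 418*(-432) + 0 = -180576 + 0 = -180576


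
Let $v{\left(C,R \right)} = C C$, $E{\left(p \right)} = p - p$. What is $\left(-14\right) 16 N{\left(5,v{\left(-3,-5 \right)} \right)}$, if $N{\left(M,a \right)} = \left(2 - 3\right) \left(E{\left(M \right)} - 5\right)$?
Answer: $-1120$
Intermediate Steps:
$E{\left(p \right)} = 0$
$v{\left(C,R \right)} = C^{2}$
$N{\left(M,a \right)} = 5$ ($N{\left(M,a \right)} = \left(2 - 3\right) \left(0 - 5\right) = \left(-1\right) \left(-5\right) = 5$)
$\left(-14\right) 16 N{\left(5,v{\left(-3,-5 \right)} \right)} = \left(-14\right) 16 \cdot 5 = \left(-224\right) 5 = -1120$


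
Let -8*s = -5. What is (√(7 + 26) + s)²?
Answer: 2137/64 + 5*√33/4 ≈ 40.571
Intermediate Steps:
s = 5/8 (s = -⅛*(-5) = 5/8 ≈ 0.62500)
(√(7 + 26) + s)² = (√(7 + 26) + 5/8)² = (√33 + 5/8)² = (5/8 + √33)²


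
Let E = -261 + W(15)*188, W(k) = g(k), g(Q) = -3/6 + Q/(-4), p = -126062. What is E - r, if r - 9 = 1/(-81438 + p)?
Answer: -221817499/207500 ≈ -1069.0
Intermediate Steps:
r = 1867499/207500 (r = 9 + 1/(-81438 - 126062) = 9 + 1/(-207500) = 9 - 1/207500 = 1867499/207500 ≈ 9.0000)
g(Q) = -½ - Q/4 (g(Q) = -3*⅙ + Q*(-¼) = -½ - Q/4)
W(k) = -½ - k/4
E = -1060 (E = -261 + (-½ - ¼*15)*188 = -261 + (-½ - 15/4)*188 = -261 - 17/4*188 = -261 - 799 = -1060)
E - r = -1060 - 1*1867499/207500 = -1060 - 1867499/207500 = -221817499/207500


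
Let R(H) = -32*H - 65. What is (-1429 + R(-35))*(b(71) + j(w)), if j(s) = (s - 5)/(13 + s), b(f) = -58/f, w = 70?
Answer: 74426/5893 ≈ 12.630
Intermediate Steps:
R(H) = -65 - 32*H
j(s) = (-5 + s)/(13 + s)
(-1429 + R(-35))*(b(71) + j(w)) = (-1429 + (-65 - 32*(-35)))*(-58/71 + (-5 + 70)/(13 + 70)) = (-1429 + (-65 + 1120))*(-58*1/71 + 65/83) = (-1429 + 1055)*(-58/71 + (1/83)*65) = -374*(-58/71 + 65/83) = -374*(-199/5893) = 74426/5893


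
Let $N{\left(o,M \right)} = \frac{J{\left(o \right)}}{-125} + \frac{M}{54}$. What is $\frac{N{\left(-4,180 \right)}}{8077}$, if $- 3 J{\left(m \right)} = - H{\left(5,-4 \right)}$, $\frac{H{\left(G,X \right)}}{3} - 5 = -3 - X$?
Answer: $\frac{1232}{3028875} \approx 0.00040675$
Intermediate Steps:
$H{\left(G,X \right)} = 6 - 3 X$ ($H{\left(G,X \right)} = 15 + 3 \left(-3 - X\right) = 15 - \left(9 + 3 X\right) = 6 - 3 X$)
$J{\left(m \right)} = 6$ ($J{\left(m \right)} = - \frac{\left(-1\right) \left(6 - -12\right)}{3} = - \frac{\left(-1\right) \left(6 + 12\right)}{3} = - \frac{\left(-1\right) 18}{3} = \left(- \frac{1}{3}\right) \left(-18\right) = 6$)
$N{\left(o,M \right)} = - \frac{6}{125} + \frac{M}{54}$ ($N{\left(o,M \right)} = \frac{6}{-125} + \frac{M}{54} = 6 \left(- \frac{1}{125}\right) + M \frac{1}{54} = - \frac{6}{125} + \frac{M}{54}$)
$\frac{N{\left(-4,180 \right)}}{8077} = \frac{- \frac{6}{125} + \frac{1}{54} \cdot 180}{8077} = \left(- \frac{6}{125} + \frac{10}{3}\right) \frac{1}{8077} = \frac{1232}{375} \cdot \frac{1}{8077} = \frac{1232}{3028875}$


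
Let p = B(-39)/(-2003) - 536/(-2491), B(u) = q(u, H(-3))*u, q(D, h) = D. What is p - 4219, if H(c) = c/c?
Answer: -21053301790/4989473 ≈ -4219.5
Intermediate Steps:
H(c) = 1
B(u) = u**2 (B(u) = u*u = u**2)
p = -2715203/4989473 (p = (-39)**2/(-2003) - 536/(-2491) = 1521*(-1/2003) - 536*(-1/2491) = -1521/2003 + 536/2491 = -2715203/4989473 ≈ -0.54419)
p - 4219 = -2715203/4989473 - 4219 = -21053301790/4989473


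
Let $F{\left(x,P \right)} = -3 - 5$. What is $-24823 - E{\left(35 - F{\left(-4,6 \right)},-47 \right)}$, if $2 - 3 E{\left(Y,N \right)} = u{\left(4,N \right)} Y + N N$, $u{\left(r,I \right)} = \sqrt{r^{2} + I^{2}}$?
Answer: $- \frac{72262}{3} + \frac{215 \sqrt{89}}{3} \approx -23411.0$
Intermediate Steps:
$u{\left(r,I \right)} = \sqrt{I^{2} + r^{2}}$
$F{\left(x,P \right)} = -8$ ($F{\left(x,P \right)} = -3 - 5 = -8$)
$E{\left(Y,N \right)} = \frac{2}{3} - \frac{N^{2}}{3} - \frac{Y \sqrt{16 + N^{2}}}{3}$ ($E{\left(Y,N \right)} = \frac{2}{3} - \frac{\sqrt{N^{2} + 4^{2}} Y + N N}{3} = \frac{2}{3} - \frac{\sqrt{N^{2} + 16} Y + N^{2}}{3} = \frac{2}{3} - \frac{\sqrt{16 + N^{2}} Y + N^{2}}{3} = \frac{2}{3} - \frac{Y \sqrt{16 + N^{2}} + N^{2}}{3} = \frac{2}{3} - \frac{N^{2} + Y \sqrt{16 + N^{2}}}{3} = \frac{2}{3} - \left(\frac{N^{2}}{3} + \frac{Y \sqrt{16 + N^{2}}}{3}\right) = \frac{2}{3} - \frac{N^{2}}{3} - \frac{Y \sqrt{16 + N^{2}}}{3}$)
$-24823 - E{\left(35 - F{\left(-4,6 \right)},-47 \right)} = -24823 - \left(\frac{2}{3} - \frac{\left(-47\right)^{2}}{3} - \frac{\left(35 - -8\right) \sqrt{16 + \left(-47\right)^{2}}}{3}\right) = -24823 - \left(\frac{2}{3} - \frac{2209}{3} - \frac{\left(35 + 8\right) \sqrt{16 + 2209}}{3}\right) = -24823 - \left(\frac{2}{3} - \frac{2209}{3} - \frac{43 \sqrt{2225}}{3}\right) = -24823 - \left(\frac{2}{3} - \frac{2209}{3} - \frac{43 \cdot 5 \sqrt{89}}{3}\right) = -24823 - \left(\frac{2}{3} - \frac{2209}{3} - \frac{215 \sqrt{89}}{3}\right) = -24823 - \left(- \frac{2207}{3} - \frac{215 \sqrt{89}}{3}\right) = -24823 + \left(\frac{2207}{3} + \frac{215 \sqrt{89}}{3}\right) = - \frac{72262}{3} + \frac{215 \sqrt{89}}{3}$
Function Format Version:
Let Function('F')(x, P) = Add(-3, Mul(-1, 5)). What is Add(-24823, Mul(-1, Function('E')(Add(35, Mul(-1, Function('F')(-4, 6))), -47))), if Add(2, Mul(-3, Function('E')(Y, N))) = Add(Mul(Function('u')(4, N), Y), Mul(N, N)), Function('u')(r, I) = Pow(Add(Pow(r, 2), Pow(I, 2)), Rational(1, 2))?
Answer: Add(Rational(-72262, 3), Mul(Rational(215, 3), Pow(89, Rational(1, 2)))) ≈ -23411.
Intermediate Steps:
Function('u')(r, I) = Pow(Add(Pow(I, 2), Pow(r, 2)), Rational(1, 2))
Function('F')(x, P) = -8 (Function('F')(x, P) = Add(-3, -5) = -8)
Function('E')(Y, N) = Add(Rational(2, 3), Mul(Rational(-1, 3), Pow(N, 2)), Mul(Rational(-1, 3), Y, Pow(Add(16, Pow(N, 2)), Rational(1, 2)))) (Function('E')(Y, N) = Add(Rational(2, 3), Mul(Rational(-1, 3), Add(Mul(Pow(Add(Pow(N, 2), Pow(4, 2)), Rational(1, 2)), Y), Mul(N, N)))) = Add(Rational(2, 3), Mul(Rational(-1, 3), Add(Mul(Pow(Add(Pow(N, 2), 16), Rational(1, 2)), Y), Pow(N, 2)))) = Add(Rational(2, 3), Mul(Rational(-1, 3), Add(Mul(Pow(Add(16, Pow(N, 2)), Rational(1, 2)), Y), Pow(N, 2)))) = Add(Rational(2, 3), Mul(Rational(-1, 3), Add(Mul(Y, Pow(Add(16, Pow(N, 2)), Rational(1, 2))), Pow(N, 2)))) = Add(Rational(2, 3), Mul(Rational(-1, 3), Add(Pow(N, 2), Mul(Y, Pow(Add(16, Pow(N, 2)), Rational(1, 2)))))) = Add(Rational(2, 3), Add(Mul(Rational(-1, 3), Pow(N, 2)), Mul(Rational(-1, 3), Y, Pow(Add(16, Pow(N, 2)), Rational(1, 2))))) = Add(Rational(2, 3), Mul(Rational(-1, 3), Pow(N, 2)), Mul(Rational(-1, 3), Y, Pow(Add(16, Pow(N, 2)), Rational(1, 2)))))
Add(-24823, Mul(-1, Function('E')(Add(35, Mul(-1, Function('F')(-4, 6))), -47))) = Add(-24823, Mul(-1, Add(Rational(2, 3), Mul(Rational(-1, 3), Pow(-47, 2)), Mul(Rational(-1, 3), Add(35, Mul(-1, -8)), Pow(Add(16, Pow(-47, 2)), Rational(1, 2)))))) = Add(-24823, Mul(-1, Add(Rational(2, 3), Mul(Rational(-1, 3), 2209), Mul(Rational(-1, 3), Add(35, 8), Pow(Add(16, 2209), Rational(1, 2)))))) = Add(-24823, Mul(-1, Add(Rational(2, 3), Rational(-2209, 3), Mul(Rational(-1, 3), 43, Pow(2225, Rational(1, 2)))))) = Add(-24823, Mul(-1, Add(Rational(2, 3), Rational(-2209, 3), Mul(Rational(-1, 3), 43, Mul(5, Pow(89, Rational(1, 2))))))) = Add(-24823, Mul(-1, Add(Rational(2, 3), Rational(-2209, 3), Mul(Rational(-215, 3), Pow(89, Rational(1, 2)))))) = Add(-24823, Mul(-1, Add(Rational(-2207, 3), Mul(Rational(-215, 3), Pow(89, Rational(1, 2)))))) = Add(-24823, Add(Rational(2207, 3), Mul(Rational(215, 3), Pow(89, Rational(1, 2))))) = Add(Rational(-72262, 3), Mul(Rational(215, 3), Pow(89, Rational(1, 2))))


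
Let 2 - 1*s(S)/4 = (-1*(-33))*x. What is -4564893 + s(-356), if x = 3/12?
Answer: -4564918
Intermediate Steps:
x = ¼ (x = 3*(1/12) = ¼ ≈ 0.25000)
s(S) = -25 (s(S) = 8 - 4*(-1*(-33))/4 = 8 - 132/4 = 8 - 4*33/4 = 8 - 33 = -25)
-4564893 + s(-356) = -4564893 - 25 = -4564918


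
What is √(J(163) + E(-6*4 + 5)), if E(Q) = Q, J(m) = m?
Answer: 12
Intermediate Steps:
√(J(163) + E(-6*4 + 5)) = √(163 + (-6*4 + 5)) = √(163 + (-24 + 5)) = √(163 - 19) = √144 = 12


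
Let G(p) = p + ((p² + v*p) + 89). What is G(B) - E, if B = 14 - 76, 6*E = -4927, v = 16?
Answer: 22201/6 ≈ 3700.2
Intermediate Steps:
E = -4927/6 (E = (⅙)*(-4927) = -4927/6 ≈ -821.17)
B = -62
G(p) = 89 + p² + 17*p (G(p) = p + ((p² + 16*p) + 89) = p + (89 + p² + 16*p) = 89 + p² + 17*p)
G(B) - E = (89 + (-62)² + 17*(-62)) - 1*(-4927/6) = (89 + 3844 - 1054) + 4927/6 = 2879 + 4927/6 = 22201/6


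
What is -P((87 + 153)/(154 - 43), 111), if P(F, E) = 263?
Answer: -263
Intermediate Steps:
-P((87 + 153)/(154 - 43), 111) = -1*263 = -263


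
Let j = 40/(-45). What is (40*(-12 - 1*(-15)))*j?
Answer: -320/3 ≈ -106.67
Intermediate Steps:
j = -8/9 (j = 40*(-1/45) = -8/9 ≈ -0.88889)
(40*(-12 - 1*(-15)))*j = (40*(-12 - 1*(-15)))*(-8/9) = (40*(-12 + 15))*(-8/9) = (40*3)*(-8/9) = 120*(-8/9) = -320/3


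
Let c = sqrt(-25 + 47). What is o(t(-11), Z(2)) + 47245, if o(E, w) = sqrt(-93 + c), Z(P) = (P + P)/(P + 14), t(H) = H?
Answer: 47245 + sqrt(-93 + sqrt(22)) ≈ 47245.0 + 9.3973*I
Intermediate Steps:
Z(P) = 2*P/(14 + P) (Z(P) = (2*P)/(14 + P) = 2*P/(14 + P))
c = sqrt(22) ≈ 4.6904
o(E, w) = sqrt(-93 + sqrt(22))
o(t(-11), Z(2)) + 47245 = sqrt(-93 + sqrt(22)) + 47245 = 47245 + sqrt(-93 + sqrt(22))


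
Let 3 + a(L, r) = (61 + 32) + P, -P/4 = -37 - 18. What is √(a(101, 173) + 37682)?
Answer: 2*√9498 ≈ 194.92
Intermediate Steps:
P = 220 (P = -4*(-37 - 18) = -4*(-55) = 220)
a(L, r) = 310 (a(L, r) = -3 + ((61 + 32) + 220) = -3 + (93 + 220) = -3 + 313 = 310)
√(a(101, 173) + 37682) = √(310 + 37682) = √37992 = 2*√9498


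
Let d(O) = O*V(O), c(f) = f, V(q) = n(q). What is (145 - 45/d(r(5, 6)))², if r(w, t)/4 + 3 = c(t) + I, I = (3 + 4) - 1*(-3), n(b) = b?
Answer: 153691441225/7311616 ≈ 21020.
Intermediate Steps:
V(q) = q
I = 10 (I = 7 + 3 = 10)
r(w, t) = 28 + 4*t (r(w, t) = -12 + 4*(t + 10) = -12 + 4*(10 + t) = -12 + (40 + 4*t) = 28 + 4*t)
d(O) = O² (d(O) = O*O = O²)
(145 - 45/d(r(5, 6)))² = (145 - 45/(28 + 4*6)²)² = (145 - 45/(28 + 24)²)² = (145 - 45/(52²))² = (145 - 45/2704)² = (392035/2704)² = 153691441225/7311616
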